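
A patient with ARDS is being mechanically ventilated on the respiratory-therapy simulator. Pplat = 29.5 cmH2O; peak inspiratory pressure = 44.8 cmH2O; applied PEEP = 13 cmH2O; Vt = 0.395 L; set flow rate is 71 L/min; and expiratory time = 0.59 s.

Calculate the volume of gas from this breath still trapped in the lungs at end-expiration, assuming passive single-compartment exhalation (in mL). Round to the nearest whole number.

Flow: 71 L/min ÷ 60 = 1.1833 L/s.
R = (PIP − Pplat)/V̇ = (44.8 − 29.5) / 1.1833 = 15.3/1.1833 = 12.93 cmH2O·s/L.
C = Vt/(Pplat − PEEP) = 395.0 / (29.5 − 13) = 395.0/16.5 = 23.939 mL/cmH2O.
τ = R × C = 12.93 × 0.02394 L/cmH2O = 0.3095 s.
Fraction remaining = e^(−Te/τ) = e^(−0.59/0.3095) = 0.1486.
Trapped volume = 395.0 × 0.1486 = 58.697 mL.

59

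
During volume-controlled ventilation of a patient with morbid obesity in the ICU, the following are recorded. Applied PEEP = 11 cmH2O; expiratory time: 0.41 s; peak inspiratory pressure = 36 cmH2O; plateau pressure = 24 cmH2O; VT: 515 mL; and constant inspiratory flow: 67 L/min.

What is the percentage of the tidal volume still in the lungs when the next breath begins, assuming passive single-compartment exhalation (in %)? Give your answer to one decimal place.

38.2

Flow: 67 L/min ÷ 60 = 1.1167 L/s.
R = (PIP − Pplat)/V̇ = (36 − 24) / 1.1167 = 12.0/1.1167 = 10.746 cmH2O·s/L.
C = Vt/(Pplat − PEEP) = 515.0 / (24 − 11) = 515.0/13.0 = 39.615 mL/cmH2O.
τ = R × C = 10.746 × 0.03962 L/cmH2O = 0.4258 s.
Fraction remaining at end-expiration = e^(−Te/τ) = e^(−0.41/0.4258) = 0.3818 → 38.18%.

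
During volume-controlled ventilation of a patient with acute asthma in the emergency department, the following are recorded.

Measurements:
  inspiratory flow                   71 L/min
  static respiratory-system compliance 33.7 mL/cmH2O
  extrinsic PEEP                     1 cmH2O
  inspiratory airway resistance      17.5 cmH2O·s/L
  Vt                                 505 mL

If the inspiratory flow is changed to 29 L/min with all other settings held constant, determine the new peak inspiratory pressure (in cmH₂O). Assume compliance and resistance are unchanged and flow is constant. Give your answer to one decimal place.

Flow: 71 L/min ÷ 60 = 1.1833 L/s.
New flow: 29 L/min ÷ 60 = 0.4833 L/s.
PIP = Vt/C + R·V̇ + PEEP (constant-flow equation of motion).
Only the resistive term changes: ΔPIP = R × ΔV̇ = 17.5 × (0.4833 − 1.1833) = 17.5 × -0.7 = -12.25 cmH2O.
Original PIP = 505/33.7 + 17.5×1.1833 + 1 = 36.693 cmH2O; new PIP = 36.693 + (-12.25) = 24.443 cmH2O.

24.4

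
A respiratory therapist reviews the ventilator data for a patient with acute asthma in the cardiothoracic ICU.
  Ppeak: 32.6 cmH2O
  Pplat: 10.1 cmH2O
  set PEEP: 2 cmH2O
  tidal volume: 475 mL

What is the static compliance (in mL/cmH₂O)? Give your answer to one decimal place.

58.6

Cstat = Vt / (Pplat − PEEP) = 475 / (10.1 − 2) = 475 / 8.1 = 58.642 mL/cmH2O.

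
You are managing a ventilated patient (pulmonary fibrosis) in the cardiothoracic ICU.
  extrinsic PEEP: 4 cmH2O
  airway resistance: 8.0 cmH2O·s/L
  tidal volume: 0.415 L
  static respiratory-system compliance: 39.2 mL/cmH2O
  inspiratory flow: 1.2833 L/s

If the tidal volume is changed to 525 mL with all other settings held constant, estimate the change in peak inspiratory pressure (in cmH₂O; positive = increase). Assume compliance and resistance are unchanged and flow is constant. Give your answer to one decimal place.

2.8

PIP = Vt/C + R·V̇ + PEEP (constant-flow equation of motion).
Only the elastic term changes: ΔPIP = ΔVt / C = (525 − 415) / 39.2 = 2.806 cmH2O.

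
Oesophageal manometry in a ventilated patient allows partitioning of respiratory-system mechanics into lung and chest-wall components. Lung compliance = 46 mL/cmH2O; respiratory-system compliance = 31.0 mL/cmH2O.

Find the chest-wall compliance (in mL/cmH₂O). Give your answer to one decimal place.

95.1

1/Ccw = 1/Crs − 1/CL.
1/Ccw = 1/31.0 − 1/46 = 0.01052.
Ccw = 95.057 mL/cmH2O.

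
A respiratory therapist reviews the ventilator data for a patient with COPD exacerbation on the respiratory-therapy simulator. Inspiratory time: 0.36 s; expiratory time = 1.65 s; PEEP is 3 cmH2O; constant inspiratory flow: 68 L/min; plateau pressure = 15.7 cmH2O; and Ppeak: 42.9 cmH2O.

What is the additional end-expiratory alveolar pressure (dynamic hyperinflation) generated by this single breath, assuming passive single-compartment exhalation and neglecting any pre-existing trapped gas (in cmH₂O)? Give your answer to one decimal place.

1.5

Flow: 68 L/min ÷ 60 = 1.1333 L/s.
Vt = flow × Ti = 1.1333 L/s × 0.36 s × 1000 mL/L = 407.99 mL.
R = (PIP − Pplat)/V̇ = (42.9 − 15.7) / 1.1333 = 27.2/1.1333 = 24.001 cmH2O·s/L.
C = Vt/(Pplat − PEEP) = 407.99 / (15.7 − 3) = 407.99/12.7 = 32.125 mL/cmH2O.
τ = R × C = 24.001 × 0.03213 L/cmH2O = 0.7712 s.
Fraction remaining = e^(−Te/τ) = e^(−1.65/0.7712) = 0.1177; trapped volume = 407.99 × 0.1177 = 48.02 mL.
Additional alveolar pressure from trapping ≈ V_trapped / C = 48.02 / 32.125 = 1.495 cmH2O.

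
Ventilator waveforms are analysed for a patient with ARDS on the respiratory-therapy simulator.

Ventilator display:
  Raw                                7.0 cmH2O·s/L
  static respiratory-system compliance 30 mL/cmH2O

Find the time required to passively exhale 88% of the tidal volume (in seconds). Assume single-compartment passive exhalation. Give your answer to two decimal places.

τ = R × C = 7.0 × 30 mL/cmH2O = 7.0 × 0.030 L/cmH2O = 0.21 s.
Exhaled fraction f = 1 − e^(−t/τ) → t = −τ·ln(1 − f) = −0.21·ln(0.12) = 0.4453 s.

0.45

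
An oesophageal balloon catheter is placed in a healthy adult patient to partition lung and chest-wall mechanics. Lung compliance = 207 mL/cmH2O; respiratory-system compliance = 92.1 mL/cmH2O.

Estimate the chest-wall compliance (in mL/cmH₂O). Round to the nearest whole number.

166

1/Ccw = 1/Crs − 1/CL.
1/Ccw = 1/92.1 − 1/207 = 0.006027.
Ccw = 165.92 mL/cmH2O.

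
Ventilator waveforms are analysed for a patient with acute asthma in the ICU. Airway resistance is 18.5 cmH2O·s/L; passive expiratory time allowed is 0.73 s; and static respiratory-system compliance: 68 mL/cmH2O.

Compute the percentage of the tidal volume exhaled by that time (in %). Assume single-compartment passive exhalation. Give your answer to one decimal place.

44.0

τ = R × C = 18.5 × 68 mL/cmH2O = 18.5 × 0.068 L/cmH2O = 1.258 s.
Passive exhalation: V(t)/V₀ = e^(−t/τ) = e^(−0.73/1.258) = 0.5597.
Fraction exhaled = 1 − 0.5597 = 0.4403 → 44.03%.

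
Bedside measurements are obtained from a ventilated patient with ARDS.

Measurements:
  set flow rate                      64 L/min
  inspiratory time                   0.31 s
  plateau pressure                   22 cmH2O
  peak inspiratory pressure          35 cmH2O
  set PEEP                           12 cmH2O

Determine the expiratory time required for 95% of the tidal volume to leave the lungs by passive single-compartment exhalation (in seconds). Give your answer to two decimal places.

1.21

Flow: 64 L/min ÷ 60 = 1.0667 L/s.
Vt = flow × Ti = 1.0667 L/s × 0.31 s × 1000 mL/L = 330.68 mL.
R = (PIP − Pplat)/V̇ = (35 − 22) / 1.0667 = 13.0/1.0667 = 12.187 cmH2O·s/L.
C = Vt/(Pplat − PEEP) = 330.68 / (22 − 12) = 330.68/10.0 = 33.068 mL/cmH2O.
τ = R × C = 12.187 × 0.03307 L/cmH2O = 0.403 s.
t = −τ·ln(1 − 0.95) = −0.403·ln(0.05) = 1.207 s.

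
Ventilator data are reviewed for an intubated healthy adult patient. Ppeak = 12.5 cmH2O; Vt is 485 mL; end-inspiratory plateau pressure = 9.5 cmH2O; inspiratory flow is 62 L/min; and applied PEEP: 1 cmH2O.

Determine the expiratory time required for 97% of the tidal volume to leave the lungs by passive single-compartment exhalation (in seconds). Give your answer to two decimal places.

Flow: 62 L/min ÷ 60 = 1.0333 L/s.
R = (PIP − Pplat)/V̇ = (12.5 − 9.5) / 1.0333 = 3.0/1.0333 = 2.903 cmH2O·s/L.
C = Vt/(Pplat − PEEP) = 485.0 / (9.5 − 1) = 485.0/8.5 = 57.059 mL/cmH2O.
τ = R × C = 2.903 × 0.05706 L/cmH2O = 0.1656 s.
t = −τ·ln(1 − 0.97) = −0.1656·ln(0.03) = 0.5807 s.

0.58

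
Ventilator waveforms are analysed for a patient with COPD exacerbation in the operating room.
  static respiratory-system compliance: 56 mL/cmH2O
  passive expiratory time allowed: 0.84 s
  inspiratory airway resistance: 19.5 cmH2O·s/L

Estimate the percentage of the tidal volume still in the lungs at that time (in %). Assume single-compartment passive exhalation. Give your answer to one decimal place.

46.3

τ = R × C = 19.5 × 56 mL/cmH2O = 19.5 × 0.056 L/cmH2O = 1.092 s.
Passive exhalation: V(t)/V₀ = e^(−t/τ) = e^(−0.84/1.092) = 0.4634.
Fraction remaining = 0.4634 → 46.34%.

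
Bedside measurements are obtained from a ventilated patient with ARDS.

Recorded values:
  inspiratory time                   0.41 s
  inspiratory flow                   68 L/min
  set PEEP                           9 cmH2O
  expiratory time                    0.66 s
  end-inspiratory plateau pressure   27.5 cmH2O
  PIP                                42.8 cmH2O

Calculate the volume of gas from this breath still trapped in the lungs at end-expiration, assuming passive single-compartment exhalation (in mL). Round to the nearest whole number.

Flow: 68 L/min ÷ 60 = 1.1333 L/s.
Vt = flow × Ti = 1.1333 L/s × 0.41 s × 1000 mL/L = 464.65 mL.
R = (PIP − Pplat)/V̇ = (42.8 − 27.5) / 1.1333 = 15.3/1.1333 = 13.5 cmH2O·s/L.
C = Vt/(Pplat − PEEP) = 464.65 / (27.5 − 9) = 464.65/18.5 = 25.116 mL/cmH2O.
τ = R × C = 13.5 × 0.02512 L/cmH2O = 0.3391 s.
Fraction remaining = e^(−Te/τ) = e^(−0.66/0.3391) = 0.1428.
Trapped volume = 464.65 × 0.1428 = 66.352 mL.

66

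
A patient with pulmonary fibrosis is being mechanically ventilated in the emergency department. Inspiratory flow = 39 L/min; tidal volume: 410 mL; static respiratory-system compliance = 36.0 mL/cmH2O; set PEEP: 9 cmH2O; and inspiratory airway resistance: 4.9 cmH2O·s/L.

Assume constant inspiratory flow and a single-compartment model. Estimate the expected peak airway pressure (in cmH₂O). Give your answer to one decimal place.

Flow: 39 L/min ÷ 60 = 0.65 L/s.
Equation of motion (constant flow): PIP = Vt/C + R·V̇ + PEEP.
PIP = 410/36.0 + 4.9×0.65 + 9 = 11.389 + 3.185 + 9 = 23.574 cmH2O.

23.6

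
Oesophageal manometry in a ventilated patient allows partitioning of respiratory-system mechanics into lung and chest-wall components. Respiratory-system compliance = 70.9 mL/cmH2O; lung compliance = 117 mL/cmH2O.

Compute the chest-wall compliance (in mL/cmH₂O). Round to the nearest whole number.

1/Ccw = 1/Crs − 1/CL.
1/Ccw = 1/70.9 − 1/117 = 0.005557.
Ccw = 179.95 mL/cmH2O.

180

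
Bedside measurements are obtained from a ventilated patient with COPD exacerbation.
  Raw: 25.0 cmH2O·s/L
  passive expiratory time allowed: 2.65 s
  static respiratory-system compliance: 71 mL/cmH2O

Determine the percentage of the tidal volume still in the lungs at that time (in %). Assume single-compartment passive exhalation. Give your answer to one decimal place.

τ = R × C = 25.0 × 71 mL/cmH2O = 25.0 × 0.071 L/cmH2O = 1.775 s.
Passive exhalation: V(t)/V₀ = e^(−t/τ) = e^(−2.65/1.775) = 0.2247.
Fraction remaining = 0.2247 → 22.47%.

22.5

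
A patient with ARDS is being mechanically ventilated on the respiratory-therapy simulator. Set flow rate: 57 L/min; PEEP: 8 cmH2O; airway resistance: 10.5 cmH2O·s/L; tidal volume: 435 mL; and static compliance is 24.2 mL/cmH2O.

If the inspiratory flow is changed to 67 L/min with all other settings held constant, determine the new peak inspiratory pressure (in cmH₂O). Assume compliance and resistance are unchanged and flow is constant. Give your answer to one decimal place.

37.7

Flow: 57 L/min ÷ 60 = 0.95 L/s.
New flow: 67 L/min ÷ 60 = 1.1167 L/s.
PIP = Vt/C + R·V̇ + PEEP (constant-flow equation of motion).
Only the resistive term changes: ΔPIP = R × ΔV̇ = 10.5 × (1.1167 − 0.95) = 10.5 × 0.1667 = 1.75 cmH2O.
Original PIP = 435/24.2 + 10.5×0.95 + 8 = 35.95 cmH2O; new PIP = 35.95 + (1.75) = 37.7 cmH2O.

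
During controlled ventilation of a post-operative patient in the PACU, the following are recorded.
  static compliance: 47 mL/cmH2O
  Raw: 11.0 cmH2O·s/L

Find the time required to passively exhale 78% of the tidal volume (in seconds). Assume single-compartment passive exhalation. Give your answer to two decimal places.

0.78

τ = R × C = 11.0 × 47 mL/cmH2O = 11.0 × 0.047 L/cmH2O = 0.517 s.
Exhaled fraction f = 1 − e^(−t/τ) → t = −τ·ln(1 − f) = −0.517·ln(0.22) = 0.7828 s.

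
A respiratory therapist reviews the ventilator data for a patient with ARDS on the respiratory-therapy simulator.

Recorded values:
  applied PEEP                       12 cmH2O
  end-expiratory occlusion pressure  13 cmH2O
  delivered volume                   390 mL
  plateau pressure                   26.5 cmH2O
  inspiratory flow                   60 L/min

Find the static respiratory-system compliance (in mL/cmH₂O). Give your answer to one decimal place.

End-expiratory occlusion gives total PEEP = 13 cmH2O (intrinsic PEEP = 13 − 12 = 1). Use total PEEP for the elastic gradient.
Cstat = Vt / (Pplat − PEEPtotal) = 390 / (26.5 − 13) = 390 / 13.5 = 28.889 mL/cmH2O.

28.9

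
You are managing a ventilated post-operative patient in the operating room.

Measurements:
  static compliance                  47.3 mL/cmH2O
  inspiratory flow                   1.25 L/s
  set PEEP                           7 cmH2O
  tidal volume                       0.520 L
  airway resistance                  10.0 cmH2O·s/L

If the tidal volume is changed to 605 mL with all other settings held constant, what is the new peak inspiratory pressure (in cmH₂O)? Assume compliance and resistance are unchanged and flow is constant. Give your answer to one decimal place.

PIP = Vt/C + R·V̇ + PEEP (constant-flow equation of motion).
Only the elastic term changes: ΔPIP = ΔVt / C = (605 − 520) / 47.3 = 1.797 cmH2O.
Original PIP = 520/47.3 + 10.0×1.25 + 7 = 30.494 cmH2O; new PIP = 30.494 + (1.797) = 32.291 cmH2O.

32.3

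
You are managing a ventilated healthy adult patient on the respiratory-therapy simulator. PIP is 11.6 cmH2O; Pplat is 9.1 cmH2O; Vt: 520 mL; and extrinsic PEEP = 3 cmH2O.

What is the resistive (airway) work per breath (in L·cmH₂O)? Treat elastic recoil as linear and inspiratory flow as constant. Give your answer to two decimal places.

With constant inspiratory flow the resistive pressure is constant at PIP − Pplat = 11.6 − 9.1 = 2.5 cmH2O, so resistive work = 2.5 × 0.520 = 1.3 L·cmH2O.

1.30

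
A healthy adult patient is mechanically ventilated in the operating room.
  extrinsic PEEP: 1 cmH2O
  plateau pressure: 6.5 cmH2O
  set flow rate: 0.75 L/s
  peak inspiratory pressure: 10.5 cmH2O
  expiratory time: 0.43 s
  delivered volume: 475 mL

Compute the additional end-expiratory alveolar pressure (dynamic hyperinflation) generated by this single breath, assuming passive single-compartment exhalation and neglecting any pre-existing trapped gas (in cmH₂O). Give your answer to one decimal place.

R = (PIP − Pplat)/V̇ = (10.5 − 6.5) / 0.75 = 4.0/0.75 = 5.333 cmH2O·s/L.
C = Vt/(Pplat − PEEP) = 475.0 / (6.5 − 1) = 475.0/5.5 = 86.364 mL/cmH2O.
τ = R × C = 5.333 × 0.08636 L/cmH2O = 0.4606 s.
Fraction remaining = e^(−Te/τ) = e^(−0.43/0.4606) = 0.3931; trapped volume = 475.0 × 0.3931 = 186.72 mL.
Additional alveolar pressure from trapping ≈ V_trapped / C = 186.72 / 86.364 = 2.162 cmH2O.

2.2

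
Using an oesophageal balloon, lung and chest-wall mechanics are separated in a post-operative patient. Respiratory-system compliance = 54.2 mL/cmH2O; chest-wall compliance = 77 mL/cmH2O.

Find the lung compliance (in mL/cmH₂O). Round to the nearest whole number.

1/CL = 1/Crs − 1/Ccw.
1/CL = 1/54.2 − 1/77 = 0.005463.
CL = 183.05 mL/cmH2O.

183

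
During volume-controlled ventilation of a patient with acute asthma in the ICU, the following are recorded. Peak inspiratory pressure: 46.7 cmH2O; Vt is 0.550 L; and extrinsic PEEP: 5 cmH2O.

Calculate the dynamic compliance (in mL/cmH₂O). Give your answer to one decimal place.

13.2

Dynamic compliance = Vt / (PIP − PEEP) = 550 / (46.7 − 5) = 550 / 41.7 = 13.189 mL/cmH2O.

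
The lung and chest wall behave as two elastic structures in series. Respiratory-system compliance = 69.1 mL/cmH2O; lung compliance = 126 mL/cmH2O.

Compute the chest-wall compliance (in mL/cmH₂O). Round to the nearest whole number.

153

1/Ccw = 1/Crs − 1/CL.
1/Ccw = 1/69.1 − 1/126 = 0.006535.
Ccw = 153.02 mL/cmH2O.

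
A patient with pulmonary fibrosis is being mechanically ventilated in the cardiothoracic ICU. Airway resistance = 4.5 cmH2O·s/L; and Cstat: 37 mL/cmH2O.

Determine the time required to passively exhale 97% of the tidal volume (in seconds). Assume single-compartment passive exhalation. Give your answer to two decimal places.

τ = R × C = 4.5 × 37 mL/cmH2O = 4.5 × 0.037 L/cmH2O = 0.1665 s.
Exhaled fraction f = 1 − e^(−t/τ) → t = −τ·ln(1 − f) = −0.1665·ln(0.03) = 0.5838 s.

0.58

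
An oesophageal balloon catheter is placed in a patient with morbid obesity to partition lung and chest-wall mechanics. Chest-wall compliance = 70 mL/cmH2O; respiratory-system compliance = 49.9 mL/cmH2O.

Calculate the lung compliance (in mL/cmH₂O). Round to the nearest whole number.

174

1/CL = 1/Crs − 1/Ccw.
1/CL = 1/49.9 − 1/70 = 0.005754.
CL = 173.79 mL/cmH2O.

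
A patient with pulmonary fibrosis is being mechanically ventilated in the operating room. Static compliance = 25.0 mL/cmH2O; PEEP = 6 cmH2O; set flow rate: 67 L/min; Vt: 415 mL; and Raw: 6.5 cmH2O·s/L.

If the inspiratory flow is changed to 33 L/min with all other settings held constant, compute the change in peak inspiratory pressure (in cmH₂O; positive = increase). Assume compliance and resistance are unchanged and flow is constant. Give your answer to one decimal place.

-3.7

Flow: 67 L/min ÷ 60 = 1.1167 L/s.
New flow: 33 L/min ÷ 60 = 0.55 L/s.
PIP = Vt/C + R·V̇ + PEEP (constant-flow equation of motion).
Only the resistive term changes: ΔPIP = R × ΔV̇ = 6.5 × (0.55 − 1.1167) = 6.5 × -0.5667 = -3.684 cmH2O.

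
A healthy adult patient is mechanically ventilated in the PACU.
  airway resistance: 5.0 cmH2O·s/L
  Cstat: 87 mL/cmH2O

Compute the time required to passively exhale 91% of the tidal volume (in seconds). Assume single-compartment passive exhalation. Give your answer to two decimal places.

τ = R × C = 5.0 × 87 mL/cmH2O = 5.0 × 0.087 L/cmH2O = 0.435 s.
Exhaled fraction f = 1 − e^(−t/τ) → t = −τ·ln(1 − f) = −0.435·ln(0.09) = 1.047 s.

1.05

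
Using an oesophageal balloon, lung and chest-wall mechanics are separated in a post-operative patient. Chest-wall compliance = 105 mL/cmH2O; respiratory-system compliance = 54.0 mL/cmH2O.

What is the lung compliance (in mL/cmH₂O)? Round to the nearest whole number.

1/CL = 1/Crs − 1/Ccw.
1/CL = 1/54.0 − 1/105 = 0.008995.
CL = 111.17 mL/cmH2O.

111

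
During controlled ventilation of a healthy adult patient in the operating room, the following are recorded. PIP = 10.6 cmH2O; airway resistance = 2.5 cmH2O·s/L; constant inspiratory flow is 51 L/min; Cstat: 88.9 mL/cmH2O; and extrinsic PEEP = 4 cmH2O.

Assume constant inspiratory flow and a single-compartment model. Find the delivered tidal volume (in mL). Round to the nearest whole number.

Flow: 51 L/min ÷ 60 = 0.85 L/s.
Equation of motion (constant flow): PIP = Vt/C + R·V̇ + PEEP.
Vt/C = PIP − R·V̇ − PEEP = 10.6 − 2.125 − 4 = 4.475 cmH2O.
Vt = C × 4.475 = 88.9 × 4.475 = 397.83 mL.

398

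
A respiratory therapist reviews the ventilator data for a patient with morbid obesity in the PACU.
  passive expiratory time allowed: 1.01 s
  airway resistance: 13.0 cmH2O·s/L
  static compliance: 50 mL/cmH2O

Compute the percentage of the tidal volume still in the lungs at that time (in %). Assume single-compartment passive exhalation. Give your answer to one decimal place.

τ = R × C = 13.0 × 50 mL/cmH2O = 13.0 × 0.050 L/cmH2O = 0.65 s.
Passive exhalation: V(t)/V₀ = e^(−t/τ) = e^(−1.01/0.65) = 0.2114.
Fraction remaining = 0.2114 → 21.14%.

21.1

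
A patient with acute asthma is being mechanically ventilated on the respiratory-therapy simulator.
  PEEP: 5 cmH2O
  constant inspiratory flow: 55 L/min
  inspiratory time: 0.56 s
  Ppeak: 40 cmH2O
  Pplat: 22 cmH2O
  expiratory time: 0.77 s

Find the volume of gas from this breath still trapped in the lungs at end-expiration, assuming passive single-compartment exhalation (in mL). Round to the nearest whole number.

140

Flow: 55 L/min ÷ 60 = 0.9167 L/s.
Vt = flow × Ti = 0.9167 L/s × 0.56 s × 1000 mL/L = 513.35 mL.
R = (PIP − Pplat)/V̇ = (40 − 22) / 0.9167 = 18.0/0.9167 = 19.636 cmH2O·s/L.
C = Vt/(Pplat − PEEP) = 513.35 / (22 − 5) = 513.35/17.0 = 30.197 mL/cmH2O.
τ = R × C = 19.636 × 0.0302 L/cmH2O = 0.593 s.
Fraction remaining = e^(−Te/τ) = e^(−0.77/0.593) = 0.2729.
Trapped volume = 513.35 × 0.2729 = 140.09 mL.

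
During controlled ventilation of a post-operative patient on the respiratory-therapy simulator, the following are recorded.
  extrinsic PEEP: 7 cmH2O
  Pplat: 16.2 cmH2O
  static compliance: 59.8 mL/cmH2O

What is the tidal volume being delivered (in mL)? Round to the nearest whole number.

Vt = Cstat × (Pplat − PEEP) = 59.8 × (16.2 − 7) = 59.8 × 9.2 = 550.16 mL.

550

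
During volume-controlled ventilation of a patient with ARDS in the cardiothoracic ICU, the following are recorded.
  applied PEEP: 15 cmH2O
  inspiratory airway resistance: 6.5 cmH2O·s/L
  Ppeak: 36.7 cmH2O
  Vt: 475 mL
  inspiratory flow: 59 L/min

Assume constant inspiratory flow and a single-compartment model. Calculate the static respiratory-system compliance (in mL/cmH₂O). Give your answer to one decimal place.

31.0

Flow: 59 L/min ÷ 60 = 0.9833 L/s.
Equation of motion (constant flow): PIP = Vt/C + R·V̇ + PEEP.
Vt/C = PIP − R·V̇ − PEEP = 36.7 − 6.5×0.9833 − 15 = 36.7 − 6.391 − 15 = 15.309 cmH2O.
C = Vt / 15.309 = 475 / 15.309 = 31.028 mL/cmH2O.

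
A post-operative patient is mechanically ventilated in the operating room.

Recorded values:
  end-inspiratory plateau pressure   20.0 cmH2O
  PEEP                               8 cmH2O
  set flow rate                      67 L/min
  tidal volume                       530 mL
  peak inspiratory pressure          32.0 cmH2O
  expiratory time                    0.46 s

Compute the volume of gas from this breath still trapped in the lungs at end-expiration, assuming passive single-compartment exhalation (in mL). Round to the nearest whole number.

Flow: 67 L/min ÷ 60 = 1.1167 L/s.
R = (PIP − Pplat)/V̇ = (32.0 − 20.0) / 1.1167 = 12.0/1.1167 = 10.746 cmH2O·s/L.
C = Vt/(Pplat − PEEP) = 530.0 / (20.0 − 8) = 530.0/12.0 = 44.167 mL/cmH2O.
τ = R × C = 10.746 × 0.04417 L/cmH2O = 0.4747 s.
Fraction remaining = e^(−Te/τ) = e^(−0.46/0.4747) = 0.3794.
Trapped volume = 530.0 × 0.3794 = 201.08 mL.

201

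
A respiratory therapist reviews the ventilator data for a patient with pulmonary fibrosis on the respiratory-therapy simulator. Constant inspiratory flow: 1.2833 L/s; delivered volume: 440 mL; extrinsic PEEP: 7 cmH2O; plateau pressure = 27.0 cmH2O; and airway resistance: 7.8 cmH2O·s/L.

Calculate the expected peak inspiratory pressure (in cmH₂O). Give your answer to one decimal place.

37.0

PIP = Pplat + Raw × flow = 27.0 + 7.8 × 1.2833 = 27.0 + 10.01 = 37.01 cmH2O.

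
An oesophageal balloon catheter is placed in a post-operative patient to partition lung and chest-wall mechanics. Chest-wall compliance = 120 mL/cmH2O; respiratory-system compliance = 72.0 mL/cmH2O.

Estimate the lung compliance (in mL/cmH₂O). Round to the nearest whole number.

1/CL = 1/Crs − 1/Ccw.
1/CL = 1/72.0 − 1/120 = 0.005556.
CL = 179.99 mL/cmH2O.

180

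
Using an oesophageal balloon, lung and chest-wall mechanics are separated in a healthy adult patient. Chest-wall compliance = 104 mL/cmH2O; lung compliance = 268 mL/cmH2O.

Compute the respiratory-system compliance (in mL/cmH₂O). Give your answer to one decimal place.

Lung and chest wall are elastances in series: 1/Crs = 1/CL + 1/Ccw.
1/Crs = 1/268 + 1/104 = 0.01335.
Crs = 74.906 mL/cmH2O.

74.9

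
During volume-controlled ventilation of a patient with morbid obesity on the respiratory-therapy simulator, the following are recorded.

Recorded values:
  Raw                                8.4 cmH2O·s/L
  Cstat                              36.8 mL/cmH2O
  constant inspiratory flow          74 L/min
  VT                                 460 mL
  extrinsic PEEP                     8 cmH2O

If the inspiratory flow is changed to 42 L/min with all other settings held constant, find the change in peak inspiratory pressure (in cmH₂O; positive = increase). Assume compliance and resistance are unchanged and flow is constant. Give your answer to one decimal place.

-4.5

Flow: 74 L/min ÷ 60 = 1.2333 L/s.
New flow: 42 L/min ÷ 60 = 0.7 L/s.
PIP = Vt/C + R·V̇ + PEEP (constant-flow equation of motion).
Only the resistive term changes: ΔPIP = R × ΔV̇ = 8.4 × (0.7 − 1.2333) = 8.4 × -0.5333 = -4.48 cmH2O.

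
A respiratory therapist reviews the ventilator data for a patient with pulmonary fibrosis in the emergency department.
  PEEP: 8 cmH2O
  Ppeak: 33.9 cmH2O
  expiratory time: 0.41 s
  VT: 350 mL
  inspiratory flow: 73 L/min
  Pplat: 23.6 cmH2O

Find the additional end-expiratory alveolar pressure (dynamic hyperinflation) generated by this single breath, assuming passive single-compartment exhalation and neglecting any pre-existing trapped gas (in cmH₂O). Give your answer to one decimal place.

1.8

Flow: 73 L/min ÷ 60 = 1.2167 L/s.
R = (PIP − Pplat)/V̇ = (33.9 − 23.6) / 1.2167 = 10.3/1.2167 = 8.466 cmH2O·s/L.
C = Vt/(Pplat − PEEP) = 350.0 / (23.6 − 8) = 350.0/15.6 = 22.436 mL/cmH2O.
τ = R × C = 8.466 × 0.02244 L/cmH2O = 0.19 s.
Fraction remaining = e^(−Te/τ) = e^(−0.41/0.19) = 0.1156; trapped volume = 350.0 × 0.1156 = 40.46 mL.
Additional alveolar pressure from trapping ≈ V_trapped / C = 40.46 / 22.436 = 1.803 cmH2O.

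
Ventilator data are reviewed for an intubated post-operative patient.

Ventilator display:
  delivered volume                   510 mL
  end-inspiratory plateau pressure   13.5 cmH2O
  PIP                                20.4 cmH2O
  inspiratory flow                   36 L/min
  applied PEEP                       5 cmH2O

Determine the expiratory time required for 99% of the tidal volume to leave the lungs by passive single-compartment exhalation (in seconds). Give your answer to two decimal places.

3.18

Flow: 36 L/min ÷ 60 = 0.6 L/s.
R = (PIP − Pplat)/V̇ = (20.4 − 13.5) / 0.6 = 6.9/0.6 = 11.5 cmH2O·s/L.
C = Vt/(Pplat − PEEP) = 510.0 / (13.5 − 5) = 510.0/8.5 = 60.0 mL/cmH2O.
τ = R × C = 11.5 × 0.06 L/cmH2O = 0.69 s.
t = −τ·ln(1 − 0.99) = −0.69·ln(0.01) = 3.178 s.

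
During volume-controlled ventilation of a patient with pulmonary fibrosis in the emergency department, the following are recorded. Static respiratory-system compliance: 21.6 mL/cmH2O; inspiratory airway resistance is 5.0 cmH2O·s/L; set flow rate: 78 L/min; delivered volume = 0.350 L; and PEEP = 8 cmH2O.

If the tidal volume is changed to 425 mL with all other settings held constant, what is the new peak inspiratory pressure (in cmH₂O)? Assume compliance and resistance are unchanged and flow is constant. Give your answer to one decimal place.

Flow: 78 L/min ÷ 60 = 1.3 L/s.
PIP = Vt/C + R·V̇ + PEEP (constant-flow equation of motion).
Only the elastic term changes: ΔPIP = ΔVt / C = (425 − 350) / 21.6 = 3.472 cmH2O.
Original PIP = 350/21.6 + 5.0×1.3 + 8 = 30.704 cmH2O; new PIP = 30.704 + (3.472) = 34.176 cmH2O.

34.2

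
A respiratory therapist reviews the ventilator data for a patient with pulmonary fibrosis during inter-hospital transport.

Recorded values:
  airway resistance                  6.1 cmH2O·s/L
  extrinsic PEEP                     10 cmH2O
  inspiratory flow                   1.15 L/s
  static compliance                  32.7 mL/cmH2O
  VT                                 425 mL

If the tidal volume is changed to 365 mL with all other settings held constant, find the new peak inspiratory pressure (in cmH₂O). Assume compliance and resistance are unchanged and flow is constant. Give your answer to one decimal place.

PIP = Vt/C + R·V̇ + PEEP (constant-flow equation of motion).
Only the elastic term changes: ΔPIP = ΔVt / C = (365 − 425) / 32.7 = -1.835 cmH2O.
Original PIP = 425/32.7 + 6.1×1.15 + 10 = 30.012 cmH2O; new PIP = 30.012 + (-1.835) = 28.177 cmH2O.

28.2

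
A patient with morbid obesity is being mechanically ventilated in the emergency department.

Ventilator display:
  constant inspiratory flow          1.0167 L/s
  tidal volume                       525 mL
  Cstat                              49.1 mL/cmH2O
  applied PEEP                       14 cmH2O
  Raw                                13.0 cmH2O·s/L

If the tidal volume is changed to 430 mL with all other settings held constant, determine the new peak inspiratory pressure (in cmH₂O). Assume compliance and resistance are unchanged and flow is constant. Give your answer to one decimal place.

PIP = Vt/C + R·V̇ + PEEP (constant-flow equation of motion).
Only the elastic term changes: ΔPIP = ΔVt / C = (430 − 525) / 49.1 = -1.935 cmH2O.
Original PIP = 525/49.1 + 13.0×1.0167 + 14 = 37.91 cmH2O; new PIP = 37.91 + (-1.935) = 35.975 cmH2O.

36.0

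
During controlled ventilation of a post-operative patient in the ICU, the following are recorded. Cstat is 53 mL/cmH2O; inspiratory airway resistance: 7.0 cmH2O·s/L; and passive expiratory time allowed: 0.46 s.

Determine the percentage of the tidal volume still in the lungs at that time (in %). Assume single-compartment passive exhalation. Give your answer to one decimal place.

28.9

τ = R × C = 7.0 × 53 mL/cmH2O = 7.0 × 0.053 L/cmH2O = 0.371 s.
Passive exhalation: V(t)/V₀ = e^(−t/τ) = e^(−0.46/0.371) = 0.2894.
Fraction remaining = 0.2894 → 28.94%.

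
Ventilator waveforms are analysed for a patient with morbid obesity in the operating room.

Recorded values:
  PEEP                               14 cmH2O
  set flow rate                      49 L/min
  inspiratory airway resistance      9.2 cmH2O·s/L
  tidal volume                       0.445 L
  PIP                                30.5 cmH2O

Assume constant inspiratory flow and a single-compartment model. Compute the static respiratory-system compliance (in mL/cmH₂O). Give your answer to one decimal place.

Flow: 49 L/min ÷ 60 = 0.8167 L/s.
Equation of motion (constant flow): PIP = Vt/C + R·V̇ + PEEP.
Vt/C = PIP − R·V̇ − PEEP = 30.5 − 9.2×0.8167 − 14 = 30.5 − 7.514 − 14 = 8.986 cmH2O.
C = Vt / 8.986 = 445 / 8.986 = 49.521 mL/cmH2O.

49.5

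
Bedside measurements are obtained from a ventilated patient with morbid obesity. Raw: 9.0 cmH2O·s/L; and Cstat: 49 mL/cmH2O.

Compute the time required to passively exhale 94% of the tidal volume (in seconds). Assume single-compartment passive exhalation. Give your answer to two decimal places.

1.24

τ = R × C = 9.0 × 49 mL/cmH2O = 9.0 × 0.049 L/cmH2O = 0.441 s.
Exhaled fraction f = 1 − e^(−t/τ) → t = −τ·ln(1 − f) = −0.441·ln(0.06) = 1.241 s.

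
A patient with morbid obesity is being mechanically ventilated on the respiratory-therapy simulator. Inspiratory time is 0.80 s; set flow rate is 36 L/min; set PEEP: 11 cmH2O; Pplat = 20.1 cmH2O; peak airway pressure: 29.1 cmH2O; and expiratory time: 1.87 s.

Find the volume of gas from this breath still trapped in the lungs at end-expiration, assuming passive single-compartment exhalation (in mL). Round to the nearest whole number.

Flow: 36 L/min ÷ 60 = 0.6 L/s.
Vt = flow × Ti = 0.6 L/s × 0.80 s × 1000 mL/L = 480.0 mL.
R = (PIP − Pplat)/V̇ = (29.1 − 20.1) / 0.6 = 9.0/0.6 = 15.0 cmH2O·s/L.
C = Vt/(Pplat − PEEP) = 480.0 / (20.1 − 11) = 480.0/9.1 = 52.747 mL/cmH2O.
τ = R × C = 15.0 × 0.05275 L/cmH2O = 0.7913 s.
Fraction remaining = e^(−Te/τ) = e^(−1.87/0.7913) = 0.09412.
Trapped volume = 480.0 × 0.09412 = 45.178 mL.

45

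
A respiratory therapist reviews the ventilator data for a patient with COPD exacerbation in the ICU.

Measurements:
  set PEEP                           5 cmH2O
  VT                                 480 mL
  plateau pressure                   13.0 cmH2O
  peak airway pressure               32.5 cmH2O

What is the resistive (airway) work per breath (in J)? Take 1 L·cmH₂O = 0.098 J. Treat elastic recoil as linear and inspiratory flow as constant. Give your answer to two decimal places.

0.92

With constant inspiratory flow the resistive pressure is constant at PIP − Pplat = 32.5 − 13.0 = 19.5 cmH2O, so resistive work = 19.5 × 0.480 = 9.36 L·cmH2O.
× 0.098 J/(L·cmH2O) → 0.9173 J.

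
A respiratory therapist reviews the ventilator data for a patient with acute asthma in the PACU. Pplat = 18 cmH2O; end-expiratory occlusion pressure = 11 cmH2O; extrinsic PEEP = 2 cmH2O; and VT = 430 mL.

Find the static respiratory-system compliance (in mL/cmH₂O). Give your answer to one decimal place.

61.4

End-expiratory occlusion gives total PEEP = 11 cmH2O (intrinsic PEEP = 11 − 2 = 9). Use total PEEP for the elastic gradient.
Cstat = Vt / (Pplat − PEEPtotal) = 430 / (18 − 11) = 430 / 7.0 = 61.429 mL/cmH2O.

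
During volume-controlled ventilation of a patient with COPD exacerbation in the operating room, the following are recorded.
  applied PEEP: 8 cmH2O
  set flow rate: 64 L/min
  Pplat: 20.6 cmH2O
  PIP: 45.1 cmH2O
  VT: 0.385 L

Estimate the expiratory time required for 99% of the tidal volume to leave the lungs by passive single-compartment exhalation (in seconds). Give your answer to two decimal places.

3.23

Flow: 64 L/min ÷ 60 = 1.0667 L/s.
R = (PIP − Pplat)/V̇ = (45.1 − 20.6) / 1.0667 = 24.5/1.0667 = 22.968 cmH2O·s/L.
C = Vt/(Pplat − PEEP) = 385.0 / (20.6 − 8) = 385.0/12.6 = 30.556 mL/cmH2O.
τ = R × C = 22.968 × 0.03056 L/cmH2O = 0.7019 s.
t = −τ·ln(1 − 0.99) = −0.7019·ln(0.01) = 3.232 s.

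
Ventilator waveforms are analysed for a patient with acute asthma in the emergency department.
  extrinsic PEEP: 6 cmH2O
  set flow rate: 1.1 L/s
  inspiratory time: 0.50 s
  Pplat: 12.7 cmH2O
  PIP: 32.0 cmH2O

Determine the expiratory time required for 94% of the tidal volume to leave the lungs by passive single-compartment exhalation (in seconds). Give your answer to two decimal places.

4.05

Vt = flow × Ti = 1.1 L/s × 0.50 s × 1000 mL/L = 550.0 mL.
R = (PIP − Pplat)/V̇ = (32.0 − 12.7) / 1.1 = 19.3/1.1 = 17.545 cmH2O·s/L.
C = Vt/(Pplat − PEEP) = 550.0 / (12.7 − 6) = 550.0/6.7 = 82.09 mL/cmH2O.
τ = R × C = 17.545 × 0.08209 L/cmH2O = 1.44 s.
t = −τ·ln(1 − 0.94) = −1.44·ln(0.06) = 4.051 s.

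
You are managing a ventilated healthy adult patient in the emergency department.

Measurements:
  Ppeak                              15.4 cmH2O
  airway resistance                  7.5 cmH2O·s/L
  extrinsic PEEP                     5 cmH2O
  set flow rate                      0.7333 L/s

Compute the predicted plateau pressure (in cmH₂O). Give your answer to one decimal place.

Pplat = PIP − Raw × flow = 15.4 − 7.5 × 0.7333 = 15.4 − 5.5 = 9.9 cmH2O.

9.9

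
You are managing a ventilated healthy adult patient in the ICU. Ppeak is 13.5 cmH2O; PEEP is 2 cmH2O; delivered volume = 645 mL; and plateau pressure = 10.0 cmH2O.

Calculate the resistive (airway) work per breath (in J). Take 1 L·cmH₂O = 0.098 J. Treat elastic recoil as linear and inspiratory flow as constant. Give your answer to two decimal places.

With constant inspiratory flow the resistive pressure is constant at PIP − Pplat = 13.5 − 10.0 = 3.5 cmH2O, so resistive work = 3.5 × 0.645 = 2.258 L·cmH2O.
× 0.098 J/(L·cmH2O) → 0.2213 J.

0.22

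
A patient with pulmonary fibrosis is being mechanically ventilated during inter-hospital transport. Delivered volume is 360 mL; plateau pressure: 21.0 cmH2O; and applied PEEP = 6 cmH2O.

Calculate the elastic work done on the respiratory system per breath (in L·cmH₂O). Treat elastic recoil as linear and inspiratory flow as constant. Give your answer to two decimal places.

Elastic work ≈ ½ × (Pplat − PEEP) × Vt = 0.5 × (21.0 − 6) × 0.360 L = 0.5 × 15.0 × 0.360 = 2.7 L·cmH2O.

2.70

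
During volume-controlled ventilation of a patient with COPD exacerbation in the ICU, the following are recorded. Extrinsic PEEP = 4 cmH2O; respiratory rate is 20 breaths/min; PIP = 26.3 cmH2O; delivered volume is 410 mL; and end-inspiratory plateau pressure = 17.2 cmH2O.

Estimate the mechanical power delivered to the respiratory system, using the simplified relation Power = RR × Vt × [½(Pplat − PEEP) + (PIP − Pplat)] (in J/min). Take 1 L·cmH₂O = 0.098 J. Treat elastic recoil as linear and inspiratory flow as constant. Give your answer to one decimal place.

Per-breath work = Vt × [½(Pplat−PEEP) + (PIP−Pplat)] = 0.410 × [0.5×13.2 + 9.1] = 0.410 × 15.7 = 6.437 L·cmH2O.
Power = 20 × 6.437 = 128.74 L·cmH2O/min.
× 0.098 J/(L·cmH2O) → 12.617 J/min.

12.6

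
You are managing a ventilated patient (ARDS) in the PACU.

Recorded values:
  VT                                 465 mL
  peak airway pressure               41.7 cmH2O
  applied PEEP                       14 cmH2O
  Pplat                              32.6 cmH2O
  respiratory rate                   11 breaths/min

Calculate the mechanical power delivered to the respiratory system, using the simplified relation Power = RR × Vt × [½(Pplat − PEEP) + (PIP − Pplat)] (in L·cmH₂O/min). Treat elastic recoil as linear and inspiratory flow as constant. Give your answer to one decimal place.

Per-breath work = Vt × [½(Pplat−PEEP) + (PIP−Pplat)] = 0.465 × [0.5×18.6 + 9.1] = 0.465 × 18.4 = 8.556 L·cmH2O.
Power = 11 × 8.556 = 94.116 L·cmH2O/min.

94.1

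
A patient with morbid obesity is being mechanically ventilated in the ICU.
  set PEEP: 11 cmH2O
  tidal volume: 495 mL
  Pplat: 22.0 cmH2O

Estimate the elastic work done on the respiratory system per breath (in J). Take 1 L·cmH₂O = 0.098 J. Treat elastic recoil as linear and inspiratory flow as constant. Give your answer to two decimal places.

Elastic work ≈ ½ × (Pplat − PEEP) × Vt = 0.5 × (22.0 − 11) × 0.495 L = 0.5 × 11.0 × 0.495 = 2.723 L·cmH2O.
× 0.098 J/(L·cmH2O) → 0.2669 J.

0.27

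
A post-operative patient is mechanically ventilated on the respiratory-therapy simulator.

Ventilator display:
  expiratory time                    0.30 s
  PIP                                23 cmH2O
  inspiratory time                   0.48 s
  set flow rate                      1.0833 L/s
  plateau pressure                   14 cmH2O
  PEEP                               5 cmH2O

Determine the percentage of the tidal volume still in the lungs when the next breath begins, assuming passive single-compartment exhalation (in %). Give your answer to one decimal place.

53.5

Vt = flow × Ti = 1.0833 L/s × 0.48 s × 1000 mL/L = 519.98 mL.
R = (PIP − Pplat)/V̇ = (23 − 14) / 1.0833 = 9.0/1.0833 = 8.308 cmH2O·s/L.
C = Vt/(Pplat − PEEP) = 519.98 / (14 − 5) = 519.98/9.0 = 57.776 mL/cmH2O.
τ = R × C = 8.308 × 0.05778 L/cmH2O = 0.48 s.
Fraction remaining at end-expiration = e^(−Te/τ) = e^(−0.30/0.48) = 0.5353 → 53.53%.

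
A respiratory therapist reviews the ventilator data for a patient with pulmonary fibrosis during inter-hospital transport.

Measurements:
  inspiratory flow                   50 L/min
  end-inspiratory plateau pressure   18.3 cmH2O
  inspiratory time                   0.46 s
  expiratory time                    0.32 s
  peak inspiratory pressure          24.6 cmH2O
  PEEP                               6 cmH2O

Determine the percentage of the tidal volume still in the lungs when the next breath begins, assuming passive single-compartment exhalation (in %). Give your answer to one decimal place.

25.7

Flow: 50 L/min ÷ 60 = 0.8333 L/s.
Vt = flow × Ti = 0.8333 L/s × 0.46 s × 1000 mL/L = 383.32 mL.
R = (PIP − Pplat)/V̇ = (24.6 − 18.3) / 0.8333 = 6.3/0.8333 = 7.56 cmH2O·s/L.
C = Vt/(Pplat − PEEP) = 383.32 / (18.3 − 6) = 383.32/12.3 = 31.164 mL/cmH2O.
τ = R × C = 7.56 × 0.03116 L/cmH2O = 0.2356 s.
Fraction remaining at end-expiration = e^(−Te/τ) = e^(−0.32/0.2356) = 0.2571 → 25.71%.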